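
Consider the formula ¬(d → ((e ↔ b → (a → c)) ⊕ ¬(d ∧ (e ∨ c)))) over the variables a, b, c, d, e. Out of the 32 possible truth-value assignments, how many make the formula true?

a | b | c | d | e | φ
- | - | - | - | - | -
F | F | F | F | F | F
F | F | F | F | T | F
F | F | F | T | F | F
F | F | F | T | T | F
F | F | T | F | F | F
F | F | T | F | T | F
F | F | T | T | F | T
F | F | T | T | T | F
F | T | F | F | F | F
F | T | F | F | T | F
F | T | F | T | F | F
F | T | F | T | T | F
F | T | T | F | F | F
F | T | T | F | T | F
F | T | T | T | F | T
F | T | T | T | T | F
T | F | F | F | F | F
T | F | F | F | T | F
T | F | F | T | F | F
T | F | F | T | T | F
T | F | T | F | F | F
T | F | T | F | T | F
T | F | T | T | F | T
T | F | T | T | T | F
T | T | F | F | F | F
T | T | F | F | T | F
T | T | F | T | F | T
T | T | F | T | T | T
T | T | T | F | F | F
T | T | T | F | T | F
T | T | T | T | F | T
T | T | T | T | T | F
The formula is true on 6 of the 32 rows.

6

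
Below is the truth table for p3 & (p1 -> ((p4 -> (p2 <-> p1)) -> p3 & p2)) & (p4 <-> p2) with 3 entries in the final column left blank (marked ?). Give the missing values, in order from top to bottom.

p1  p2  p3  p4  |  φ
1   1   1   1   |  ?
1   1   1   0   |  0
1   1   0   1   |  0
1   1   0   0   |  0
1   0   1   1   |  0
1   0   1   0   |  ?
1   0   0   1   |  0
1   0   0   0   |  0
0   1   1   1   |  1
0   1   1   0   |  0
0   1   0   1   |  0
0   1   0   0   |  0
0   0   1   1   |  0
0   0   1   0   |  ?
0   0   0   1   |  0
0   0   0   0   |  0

Row p1=1, p2=1, p3=1, p4=1: (p1 -> ((p4 -> (p2 <-> p1)) -> p3 & p2)) = 1, (p4 <-> p2) = 1, so the formula = 1.
Row p1=1, p2=0, p3=1, p4=0: (p1 -> ((p4 -> (p2 <-> p1)) -> p3 & p2)) = 0, (p4 <-> p2) = 1, so the formula = 0.
Row p1=0, p2=0, p3=1, p4=0: (p1 -> ((p4 -> (p2 <-> p1)) -> p3 & p2)) = 1, (p4 <-> p2) = 1, so the formula = 1.

1, 0, 1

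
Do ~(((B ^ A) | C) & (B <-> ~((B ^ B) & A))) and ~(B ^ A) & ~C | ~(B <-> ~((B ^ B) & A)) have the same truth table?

equivalent

A | B | C || φ | ψ
T | T | T || F | F
T | T | F || T | T
T | F | T || T | T
T | F | F || T | T
F | T | T || F | F
F | T | F || F | F
F | F | T || T | T
F | F | F || T | T
The columns for φ and ψ agree on every row, so they are logically equivalent.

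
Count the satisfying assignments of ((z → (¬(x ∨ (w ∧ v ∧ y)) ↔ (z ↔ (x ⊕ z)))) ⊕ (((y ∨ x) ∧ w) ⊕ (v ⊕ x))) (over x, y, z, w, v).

x | y | z | w | v || φ
1 | 1 | 1 | 1 | 1 || 0
1 | 1 | 1 | 1 | 0 || 1
1 | 1 | 1 | 0 | 1 || 1
1 | 1 | 1 | 0 | 0 || 0
1 | 1 | 0 | 1 | 1 || 0
1 | 1 | 0 | 1 | 0 || 1
1 | 1 | 0 | 0 | 1 || 1
1 | 1 | 0 | 0 | 0 || 0
1 | 0 | 1 | 1 | 1 || 0
1 | 0 | 1 | 1 | 0 || 1
1 | 0 | 1 | 0 | 1 || 1
1 | 0 | 1 | 0 | 0 || 0
1 | 0 | 0 | 1 | 1 || 0
1 | 0 | 0 | 1 | 0 || 1
1 | 0 | 0 | 0 | 1 || 1
1 | 0 | 0 | 0 | 0 || 0
0 | 1 | 1 | 1 | 1 || 0
0 | 1 | 1 | 1 | 0 || 0
0 | 1 | 1 | 0 | 1 || 0
0 | 1 | 1 | 0 | 0 || 1
0 | 1 | 0 | 1 | 1 || 1
0 | 1 | 0 | 1 | 0 || 0
0 | 1 | 0 | 0 | 1 || 0
0 | 1 | 0 | 0 | 0 || 1
0 | 0 | 1 | 1 | 1 || 0
0 | 0 | 1 | 1 | 0 || 1
0 | 0 | 1 | 0 | 1 || 0
0 | 0 | 1 | 0 | 0 || 1
0 | 0 | 0 | 1 | 1 || 0
0 | 0 | 0 | 1 | 0 || 1
0 | 0 | 0 | 0 | 1 || 0
0 | 0 | 0 | 0 | 0 || 1
The formula is true on 15 of the 32 rows.

15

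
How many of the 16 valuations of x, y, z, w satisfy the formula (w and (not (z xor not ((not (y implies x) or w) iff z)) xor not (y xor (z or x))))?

4

x  y  z  w  |  (y implies x)  not (y implies x)  (not (y implies x) or w)  (z or x)  (y xor (z or x))  not (y xor (z or x))  φ
1  1  1  1  |        1                0                     1                 1             0                   1            1
1  1  1  0  |        1                0                     0                 1             0                   1            0
1  1  0  1  |        1                0                     1                 1             0                   1            1
1  1  0  0  |        1                0                     0                 1             0                   1            0
1  0  1  1  |        1                0                     1                 1             1                   0            0
1  0  1  0  |        1                0                     0                 1             1                   0            0
1  0  0  1  |        1                0                     1                 1             1                   0            0
1  0  0  0  |        1                0                     0                 1             1                   0            0
0  1  1  1  |        0                1                     1                 1             0                   1            1
0  1  1  0  |        0                1                     1                 1             0                   1            0
0  1  0  1  |        0                1                     1                 0             1                   0            0
0  1  0  0  |        0                1                     1                 0             1                   0            0
0  0  1  1  |        1                0                     1                 1             1                   0            0
0  0  1  0  |        1                0                     0                 1             1                   0            0
0  0  0  1  |        1                0                     1                 0             0                   1            1
0  0  0  0  |        1                0                     0                 0             0                   1            0
The formula is true on 4 of the 16 rows.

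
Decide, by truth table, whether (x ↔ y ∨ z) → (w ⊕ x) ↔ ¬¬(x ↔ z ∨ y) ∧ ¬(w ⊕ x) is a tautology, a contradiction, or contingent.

x  y  z  w  |  φ
T  T  T  T  |  F
T  T  T  F  |  F
T  T  F  T  |  F
T  T  F  F  |  F
T  F  T  T  |  F
T  F  T  F  |  F
T  F  F  T  |  F
T  F  F  F  |  F
F  T  T  T  |  F
F  T  T  F  |  F
F  T  F  T  |  F
F  T  F  F  |  F
F  F  T  T  |  F
F  F  T  F  |  F
F  F  F  T  |  F
F  F  F  F  |  F
Every row is F, so the formula is a contradiction.

contradiction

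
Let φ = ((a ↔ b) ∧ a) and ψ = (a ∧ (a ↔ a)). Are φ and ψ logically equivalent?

not equivalent

a  b  |  φ  ψ
0  0  |  0  0
0  1  |  0  0
1  0  |  0  1
1  1  |  1  1
The columns differ at a=1, b=0 (φ=0, ψ=1), so they are not equivalent.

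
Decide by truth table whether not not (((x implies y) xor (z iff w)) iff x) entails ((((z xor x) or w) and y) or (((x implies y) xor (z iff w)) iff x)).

x | y | z | w || φ | ψ
F | F | F | F || T | T
F | F | F | T || F | F
F | F | T | F || F | F
F | F | T | T || T | T
F | T | F | F || T | T
F | T | F | T || F | T
F | T | T | F || F | T
F | T | T | T || T | T
T | F | F | F || T | T
T | F | F | T || F | F
T | F | T | F || F | F
T | F | T | T || T | T
T | T | F | F || F | T
T | T | F | T || T | T
T | T | T | F || T | T
T | T | T | T || F | T
In every row where φ is true, ψ is also true, so φ ⊨ ψ.

yes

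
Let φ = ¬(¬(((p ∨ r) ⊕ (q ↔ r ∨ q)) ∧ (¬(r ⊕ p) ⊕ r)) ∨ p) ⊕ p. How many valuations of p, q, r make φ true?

p  q  r  |  φ
F  F  F  |  T
F  F  T  |  T
F  T  F  |  T
F  T  T  |  F
T  F  F  |  T
T  F  T  |  T
T  T  F  |  T
T  T  T  |  T
The formula is true on 7 of the 8 rows.

7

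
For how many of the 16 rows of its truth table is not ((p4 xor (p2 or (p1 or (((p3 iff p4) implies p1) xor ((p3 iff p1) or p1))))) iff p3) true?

8

p1 | p2 | p3 | p4 | (p3 iff p4) | ((p3 iff p4) implies p1) | (p3 iff p1) | ((p3 iff p1) or p1) | φ
-- | -- | -- | -- | ----------- | ------------------------ | ----------- | ------------------- | -
1  | 1  | 1  | 1  |      1      |            1             |      1      |          1          | 1
1  | 1  | 1  | 0  |      0      |            1             |      1      |          1          | 0
1  | 1  | 0  | 1  |      0      |            1             |      0      |          1          | 0
1  | 1  | 0  | 0  |      1      |            1             |      0      |          1          | 1
1  | 0  | 1  | 1  |      1      |            1             |      1      |          1          | 1
1  | 0  | 1  | 0  |      0      |            1             |      1      |          1          | 0
1  | 0  | 0  | 1  |      0      |            1             |      0      |          1          | 0
1  | 0  | 0  | 0  |      1      |            1             |      0      |          1          | 1
0  | 1  | 1  | 1  |      1      |            0             |      0      |          0          | 1
0  | 1  | 1  | 0  |      0      |            1             |      0      |          0          | 0
0  | 1  | 0  | 1  |      0      |            1             |      1      |          1          | 0
0  | 1  | 0  | 0  |      1      |            0             |      1      |          1          | 1
0  | 0  | 1  | 1  |      1      |            0             |      0      |          0          | 0
0  | 0  | 1  | 0  |      0      |            1             |      0      |          0          | 0
0  | 0  | 0  | 1  |      0      |            1             |      1      |          1          | 1
0  | 0  | 0  | 0  |      1      |            0             |      1      |          1          | 1
The formula is true on 8 of the 16 rows.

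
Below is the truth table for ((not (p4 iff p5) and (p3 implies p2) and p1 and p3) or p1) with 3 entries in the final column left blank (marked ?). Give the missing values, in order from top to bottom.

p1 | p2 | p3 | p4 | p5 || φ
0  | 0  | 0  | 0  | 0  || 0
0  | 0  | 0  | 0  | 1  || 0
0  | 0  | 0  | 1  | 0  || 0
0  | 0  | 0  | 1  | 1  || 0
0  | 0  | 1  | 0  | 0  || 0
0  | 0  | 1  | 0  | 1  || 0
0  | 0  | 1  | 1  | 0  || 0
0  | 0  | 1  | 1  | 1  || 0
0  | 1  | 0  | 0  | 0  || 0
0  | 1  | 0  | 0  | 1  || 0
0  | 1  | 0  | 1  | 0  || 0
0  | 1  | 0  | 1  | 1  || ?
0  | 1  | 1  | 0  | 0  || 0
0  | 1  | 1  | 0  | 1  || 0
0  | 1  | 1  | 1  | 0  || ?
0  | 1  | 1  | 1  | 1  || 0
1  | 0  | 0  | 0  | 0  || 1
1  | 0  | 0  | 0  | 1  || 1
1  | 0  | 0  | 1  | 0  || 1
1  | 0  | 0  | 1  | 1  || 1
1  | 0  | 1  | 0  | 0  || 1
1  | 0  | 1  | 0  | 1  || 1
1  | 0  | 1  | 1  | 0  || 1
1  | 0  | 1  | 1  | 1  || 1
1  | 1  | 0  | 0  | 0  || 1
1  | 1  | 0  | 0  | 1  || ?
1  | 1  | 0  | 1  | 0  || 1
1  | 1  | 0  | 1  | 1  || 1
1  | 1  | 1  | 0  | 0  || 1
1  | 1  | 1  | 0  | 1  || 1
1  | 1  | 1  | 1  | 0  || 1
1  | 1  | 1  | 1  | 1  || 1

0, 0, 1

Row p1=0, p2=1, p3=0, p4=1, p5=1: (not (p4 iff p5) and (p3 implies p2) and p1 and p3) = 0, so the formula = 0.
Row p1=0, p2=1, p3=1, p4=1, p5=0: (not (p4 iff p5) and (p3 implies p2) and p1 and p3) = 0, so the formula = 0.
Row p1=1, p2=1, p3=0, p4=0, p5=1: (not (p4 iff p5) and (p3 implies p2) and p1 and p3) = 0, so the formula = 1.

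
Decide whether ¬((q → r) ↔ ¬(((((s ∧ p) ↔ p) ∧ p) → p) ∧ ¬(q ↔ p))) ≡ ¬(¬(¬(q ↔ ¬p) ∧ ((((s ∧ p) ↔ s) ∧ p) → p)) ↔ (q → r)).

not equivalent

p  q  r  s  |  φ  ψ
0  0  0  0  |  0  1
0  0  0  1  |  0  1
0  0  1  0  |  0  1
0  0  1  1  |  0  1
0  1  0  0  |  0  1
0  1  0  1  |  0  1
0  1  1  0  |  1  0
0  1  1  1  |  1  0
1  0  0  0  |  1  0
1  0  0  1  |  1  0
1  0  1  0  |  1  0
1  0  1  1  |  1  0
1  1  0  0  |  1  0
1  1  0  1  |  1  0
1  1  1  0  |  0  1
1  1  1  1  |  0  1
The columns differ at p=0, q=0, r=0, s=0 (φ=0, ψ=1), so they are not equivalent.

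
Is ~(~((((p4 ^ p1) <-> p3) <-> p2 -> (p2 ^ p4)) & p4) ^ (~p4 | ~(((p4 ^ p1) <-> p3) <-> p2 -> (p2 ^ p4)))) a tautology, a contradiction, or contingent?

p1 | p2 | p3 | p4 | φ
-- | -- | -- | -- | -
T  | T  | T  | T  | T
T  | T  | T  | F  | T
T  | T  | F  | T  | T
T  | T  | F  | F  | T
T  | F  | T  | T  | T
T  | F  | T  | F  | T
T  | F  | F  | T  | T
T  | F  | F  | F  | T
F  | T  | T  | T  | T
F  | T  | T  | F  | T
F  | T  | F  | T  | T
F  | T  | F  | F  | T
F  | F  | T  | T  | T
F  | F  | T  | F  | T
F  | F  | F  | T  | T
F  | F  | F  | F  | T
Every row is T, so the formula is a tautology.

tautology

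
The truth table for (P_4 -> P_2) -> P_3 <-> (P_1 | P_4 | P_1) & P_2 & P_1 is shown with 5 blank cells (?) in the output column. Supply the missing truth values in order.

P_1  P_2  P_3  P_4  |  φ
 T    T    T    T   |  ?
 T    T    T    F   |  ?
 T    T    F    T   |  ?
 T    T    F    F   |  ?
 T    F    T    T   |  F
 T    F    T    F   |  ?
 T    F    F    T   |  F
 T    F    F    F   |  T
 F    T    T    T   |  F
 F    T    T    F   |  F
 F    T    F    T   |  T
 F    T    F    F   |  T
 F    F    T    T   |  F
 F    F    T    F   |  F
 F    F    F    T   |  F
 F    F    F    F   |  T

T, T, F, F, F

Row P_1=T, P_2=T, P_3=T, P_4=T: ((P_4 -> P_2) -> P_3) = T, ((P_1 | P_4 | P_1) & P_2 & P_1) = T, so the formula = T.
Row P_1=T, P_2=T, P_3=T, P_4=F: ((P_4 -> P_2) -> P_3) = T, ((P_1 | P_4 | P_1) & P_2 & P_1) = T, so the formula = T.
Row P_1=T, P_2=T, P_3=F, P_4=T: ((P_4 -> P_2) -> P_3) = F, ((P_1 | P_4 | P_1) & P_2 & P_1) = T, so the formula = F.
Row P_1=T, P_2=T, P_3=F, P_4=F: ((P_4 -> P_2) -> P_3) = F, ((P_1 | P_4 | P_1) & P_2 & P_1) = T, so the formula = F.
Row P_1=T, P_2=F, P_3=T, P_4=F: ((P_4 -> P_2) -> P_3) = T, ((P_1 | P_4 | P_1) & P_2 & P_1) = F, so the formula = F.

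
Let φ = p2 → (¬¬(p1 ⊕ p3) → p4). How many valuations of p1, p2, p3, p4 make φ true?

p1  p2  p3  p4  |  (p1 ⊕ p3)  ¬(p1 ⊕ p3)  ¬¬(p1 ⊕ p3)  (¬¬(p1 ⊕ p3) → p4)  (p2 → (¬¬(p1 ⊕ p3) → p4))
T   T   T   T   |      F          T            F               T                       T            
T   T   T   F   |      F          T            F               T                       T            
T   T   F   T   |      T          F            T               T                       T            
T   T   F   F   |      T          F            T               F                       F            
T   F   T   T   |      F          T            F               T                       T            
T   F   T   F   |      F          T            F               T                       T            
T   F   F   T   |      T          F            T               T                       T            
T   F   F   F   |      T          F            T               F                       T            
F   T   T   T   |      T          F            T               T                       T            
F   T   T   F   |      T          F            T               F                       F            
F   T   F   T   |      F          T            F               T                       T            
F   T   F   F   |      F          T            F               T                       T            
F   F   T   T   |      T          F            T               T                       T            
F   F   T   F   |      T          F            T               F                       T            
F   F   F   T   |      F          T            F               T                       T            
F   F   F   F   |      F          T            F               T                       T            
The formula is true on 14 of the 16 rows.

14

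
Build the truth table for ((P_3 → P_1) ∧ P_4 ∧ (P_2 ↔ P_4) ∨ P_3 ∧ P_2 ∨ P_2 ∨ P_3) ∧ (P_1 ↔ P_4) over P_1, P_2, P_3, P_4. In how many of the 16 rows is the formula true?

6

P_1  P_2  P_3  P_4  |  (P_3 → P_1)  (P_2 ↔ P_4)  (P_3 ∧ P_2)  (P_1 ↔ P_4)  φ
 F    F    F    F   |       T            T            F            T       F
 F    F    F    T   |       T            F            F            F       F
 F    F    T    F   |       F            T            F            T       T
 F    F    T    T   |       F            F            F            F       F
 F    T    F    F   |       T            F            F            T       T
 F    T    F    T   |       T            T            F            F       F
 F    T    T    F   |       F            F            T            T       T
 F    T    T    T   |       F            T            T            F       F
 T    F    F    F   |       T            T            F            F       F
 T    F    F    T   |       T            F            F            T       F
 T    F    T    F   |       T            T            F            F       F
 T    F    T    T   |       T            F            F            T       T
 T    T    F    F   |       T            F            F            F       F
 T    T    F    T   |       T            T            F            T       T
 T    T    T    F   |       T            F            T            F       F
 T    T    T    T   |       T            T            T            T       T
The formula is true on 6 of the 16 rows.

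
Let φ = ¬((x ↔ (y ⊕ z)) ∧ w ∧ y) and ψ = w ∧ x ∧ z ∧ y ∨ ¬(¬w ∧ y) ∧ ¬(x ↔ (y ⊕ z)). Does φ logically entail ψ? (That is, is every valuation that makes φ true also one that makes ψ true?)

  x   |   y   |   z   |   w   ||   φ   |   ψ  
 True |  True |  True |  True ||  True |  True
 True |  True |  True | False ||  True | False
 True |  True | False |  True || False | False
 True |  True | False | False ||  True | False
 True | False |  True |  True ||  True | False
 True | False |  True | False ||  True | False
 True | False | False |  True ||  True |  True
 True | False | False | False ||  True |  True
False |  True |  True |  True || False | False
False |  True |  True | False ||  True | False
False |  True | False |  True ||  True |  True
False |  True | False | False ||  True | False
False | False |  True |  True ||  True |  True
False | False |  True | False ||  True |  True
False | False | False |  True ||  True | False
False | False | False | False ||  True | False
At x=True, y=True, z=True, w=False we have φ true but ψ false, so φ does not entail ψ.

no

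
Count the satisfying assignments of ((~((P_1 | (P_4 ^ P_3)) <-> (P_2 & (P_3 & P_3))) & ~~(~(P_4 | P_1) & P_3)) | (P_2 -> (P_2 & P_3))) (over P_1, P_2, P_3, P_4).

12

P_1  P_2  P_3  P_4  |  φ
 1    1    1    1   |  1
 1    1    1    0   |  1
 1    1    0    1   |  0
 1    1    0    0   |  0
 1    0    1    1   |  1
 1    0    1    0   |  1
 1    0    0    1   |  1
 1    0    0    0   |  1
 0    1    1    1   |  1
 0    1    1    0   |  1
 0    1    0    1   |  0
 0    1    0    0   |  0
 0    0    1    1   |  1
 0    0    1    0   |  1
 0    0    0    1   |  1
 0    0    0    0   |  1
The formula is true on 12 of the 16 rows.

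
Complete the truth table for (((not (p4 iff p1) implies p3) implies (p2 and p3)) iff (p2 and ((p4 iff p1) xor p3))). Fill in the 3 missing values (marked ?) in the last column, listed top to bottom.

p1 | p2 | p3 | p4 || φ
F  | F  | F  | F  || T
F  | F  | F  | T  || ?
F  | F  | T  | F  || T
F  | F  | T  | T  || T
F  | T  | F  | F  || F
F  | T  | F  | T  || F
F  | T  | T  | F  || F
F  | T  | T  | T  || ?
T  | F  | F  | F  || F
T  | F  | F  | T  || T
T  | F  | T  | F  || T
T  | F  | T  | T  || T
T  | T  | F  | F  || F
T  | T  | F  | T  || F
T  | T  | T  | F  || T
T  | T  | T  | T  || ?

Row p1=F, p2=F, p3=F, p4=T: ((not (p4 iff p1) implies p3) implies (p2 and p3)) = T, (p2 and ((p4 iff p1) xor p3)) = F, so the formula = F.
Row p1=F, p2=T, p3=T, p4=T: ((not (p4 iff p1) implies p3) implies (p2 and p3)) = T, (p2 and ((p4 iff p1) xor p3)) = T, so the formula = T.
Row p1=T, p2=T, p3=T, p4=T: ((not (p4 iff p1) implies p3) implies (p2 and p3)) = T, (p2 and ((p4 iff p1) xor p3)) = F, so the formula = F.

F, T, F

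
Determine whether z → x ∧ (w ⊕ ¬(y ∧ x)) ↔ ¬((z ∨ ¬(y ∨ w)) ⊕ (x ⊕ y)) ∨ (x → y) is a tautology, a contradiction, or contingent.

  x      y      z      w    |    φ  
 True   True   True   True  |   True
 True   True   True  False  |  False
 True   True  False   True  |   True
 True   True  False  False  |   True
 True  False   True   True  |  False
 True  False   True  False  |   True
 True  False  False   True  |  False
 True  False  False  False  |   True
False   True   True   True  |  False
False   True   True  False  |  False
False   True  False   True  |   True
False   True  False  False  |   True
False  False   True   True  |  False
False  False   True  False  |  False
False  False  False   True  |   True
False  False  False  False  |   True
9 of 16 rows are True, so the formula is contingent.

contingent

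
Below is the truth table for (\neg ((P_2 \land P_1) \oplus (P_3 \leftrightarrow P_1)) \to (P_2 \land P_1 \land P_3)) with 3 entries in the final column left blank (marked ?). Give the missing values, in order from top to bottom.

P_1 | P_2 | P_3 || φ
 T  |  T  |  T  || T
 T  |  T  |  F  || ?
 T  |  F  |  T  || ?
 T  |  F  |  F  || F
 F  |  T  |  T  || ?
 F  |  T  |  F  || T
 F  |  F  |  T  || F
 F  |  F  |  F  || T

T, T, F

Row P_1=T, P_2=T, P_3=F: \neg ((P_2 \land P_1) \oplus (P_3 \leftrightarrow P_1)) = F, (P_2 \land P_1 \land P_3) = F, so the formula = T.
Row P_1=T, P_2=F, P_3=T: \neg ((P_2 \land P_1) \oplus (P_3 \leftrightarrow P_1)) = F, (P_2 \land P_1 \land P_3) = F, so the formula = T.
Row P_1=F, P_2=T, P_3=T: \neg ((P_2 \land P_1) \oplus (P_3 \leftrightarrow P_1)) = T, (P_2 \land P_1 \land P_3) = F, so the formula = F.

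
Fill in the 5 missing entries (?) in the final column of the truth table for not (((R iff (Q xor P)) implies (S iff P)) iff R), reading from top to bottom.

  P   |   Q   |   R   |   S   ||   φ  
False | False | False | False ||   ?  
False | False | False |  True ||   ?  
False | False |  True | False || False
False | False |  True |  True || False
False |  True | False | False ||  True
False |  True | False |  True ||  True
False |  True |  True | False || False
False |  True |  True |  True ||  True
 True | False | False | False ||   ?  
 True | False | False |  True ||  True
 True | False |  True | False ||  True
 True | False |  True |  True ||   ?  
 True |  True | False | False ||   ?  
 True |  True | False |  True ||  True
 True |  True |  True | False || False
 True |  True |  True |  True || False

Row P=False, Q=False, R=False, S=False: ((R iff (Q xor P)) implies (S iff P)) = True, (((R iff (Q xor P)) implies (S iff P)) iff R) = False, so the formula = True.
Row P=False, Q=False, R=False, S=True: ((R iff (Q xor P)) implies (S iff P)) = False, (((R iff (Q xor P)) implies (S iff P)) iff R) = True, so the formula = False.
Row P=True, Q=False, R=False, S=False: ((R iff (Q xor P)) implies (S iff P)) = True, (((R iff (Q xor P)) implies (S iff P)) iff R) = False, so the formula = True.
Row P=True, Q=False, R=True, S=True: ((R iff (Q xor P)) implies (S iff P)) = True, (((R iff (Q xor P)) implies (S iff P)) iff R) = True, so the formula = False.
Row P=True, Q=True, R=False, S=False: ((R iff (Q xor P)) implies (S iff P)) = False, (((R iff (Q xor P)) implies (S iff P)) iff R) = True, so the formula = False.

True, False, True, False, False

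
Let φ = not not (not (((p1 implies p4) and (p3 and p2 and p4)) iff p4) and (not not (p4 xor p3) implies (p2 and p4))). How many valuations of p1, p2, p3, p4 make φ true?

4

p1 | p2 | p3 | p4 | (p1 implies p4) | (p3 and p2 and p4) | (p4 xor p3) | not (p4 xor p3) | not not (p4 xor p3) | (p2 and p4) | φ
-- | -- | -- | -- | --------------- | ------------------ | ----------- | --------------- | ------------------- | ----------- | -
1  | 1  | 1  | 1  |        1        |         1          |      0      |        1        |          0          |      1      | 0
1  | 1  | 1  | 0  |        0        |         0          |      1      |        0        |          1          |      0      | 0
1  | 1  | 0  | 1  |        1        |         0          |      1      |        0        |          1          |      1      | 1
1  | 1  | 0  | 0  |        0        |         0          |      0      |        1        |          0          |      0      | 0
1  | 0  | 1  | 1  |        1        |         0          |      0      |        1        |          0          |      0      | 1
1  | 0  | 1  | 0  |        0        |         0          |      1      |        0        |          1          |      0      | 0
1  | 0  | 0  | 1  |        1        |         0          |      1      |        0        |          1          |      0      | 0
1  | 0  | 0  | 0  |        0        |         0          |      0      |        1        |          0          |      0      | 0
0  | 1  | 1  | 1  |        1        |         1          |      0      |        1        |          0          |      1      | 0
0  | 1  | 1  | 0  |        1        |         0          |      1      |        0        |          1          |      0      | 0
0  | 1  | 0  | 1  |        1        |         0          |      1      |        0        |          1          |      1      | 1
0  | 1  | 0  | 0  |        1        |         0          |      0      |        1        |          0          |      0      | 0
0  | 0  | 1  | 1  |        1        |         0          |      0      |        1        |          0          |      0      | 1
0  | 0  | 1  | 0  |        1        |         0          |      1      |        0        |          1          |      0      | 0
0  | 0  | 0  | 1  |        1        |         0          |      1      |        0        |          1          |      0      | 0
0  | 0  | 0  | 0  |        1        |         0          |      0      |        1        |          0          |      0      | 0
The formula is true on 4 of the 16 rows.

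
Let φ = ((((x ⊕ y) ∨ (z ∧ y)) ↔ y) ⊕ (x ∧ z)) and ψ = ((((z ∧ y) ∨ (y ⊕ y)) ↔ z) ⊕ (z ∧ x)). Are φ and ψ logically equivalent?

not equivalent

x | y | z | φ | ψ
- | - | - | - | -
T | T | T | F | F
T | T | F | F | T
T | F | T | T | T
T | F | F | F | T
F | T | T | T | T
F | T | F | T | T
F | F | T | T | F
F | F | F | T | T
The columns differ at x=T, y=T, z=F (φ=F, ψ=T), so they are not equivalent.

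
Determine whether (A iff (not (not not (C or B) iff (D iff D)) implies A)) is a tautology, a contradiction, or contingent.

contingent

A | B | C | D | (C or B) | not (C or B) | not not (C or B) | (D iff D) | φ
- | - | - | - | -------- | ------------ | ---------------- | --------- | -
T | T | T | T |    T     |      F       |        T         |     T     | T
T | T | T | F |    T     |      F       |        T         |     T     | T
T | T | F | T |    T     |      F       |        T         |     T     | T
T | T | F | F |    T     |      F       |        T         |     T     | T
T | F | T | T |    T     |      F       |        T         |     T     | T
T | F | T | F |    T     |      F       |        T         |     T     | T
T | F | F | T |    F     |      T       |        F         |     T     | T
T | F | F | F |    F     |      T       |        F         |     T     | T
F | T | T | T |    T     |      F       |        T         |     T     | F
F | T | T | F |    T     |      F       |        T         |     T     | F
F | T | F | T |    T     |      F       |        T         |     T     | F
F | T | F | F |    T     |      F       |        T         |     T     | F
F | F | T | T |    T     |      F       |        T         |     T     | F
F | F | T | F |    T     |      F       |        T         |     T     | F
F | F | F | T |    F     |      T       |        F         |     T     | T
F | F | F | F |    F     |      T       |        F         |     T     | T
10 of 16 rows are T, so the formula is contingent.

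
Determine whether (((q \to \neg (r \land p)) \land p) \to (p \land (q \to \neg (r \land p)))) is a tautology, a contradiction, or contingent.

p | q | r || φ
T | T | T || T
T | T | F || T
T | F | T || T
T | F | F || T
F | T | T || T
F | T | F || T
F | F | T || T
F | F | F || T
Every row is T, so the formula is a tautology.

tautology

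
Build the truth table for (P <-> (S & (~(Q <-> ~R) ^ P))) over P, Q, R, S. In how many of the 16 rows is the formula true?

P | Q | R | S | φ
- | - | - | - | -
F | F | F | F | T
F | F | F | T | F
F | F | T | F | T
F | F | T | T | T
F | T | F | F | T
F | T | F | T | T
F | T | T | F | T
F | T | T | T | F
T | F | F | F | F
T | F | F | T | F
T | F | T | F | F
T | F | T | T | T
T | T | F | F | F
T | T | F | T | T
T | T | T | F | F
T | T | T | T | F
The formula is true on 8 of the 16 rows.

8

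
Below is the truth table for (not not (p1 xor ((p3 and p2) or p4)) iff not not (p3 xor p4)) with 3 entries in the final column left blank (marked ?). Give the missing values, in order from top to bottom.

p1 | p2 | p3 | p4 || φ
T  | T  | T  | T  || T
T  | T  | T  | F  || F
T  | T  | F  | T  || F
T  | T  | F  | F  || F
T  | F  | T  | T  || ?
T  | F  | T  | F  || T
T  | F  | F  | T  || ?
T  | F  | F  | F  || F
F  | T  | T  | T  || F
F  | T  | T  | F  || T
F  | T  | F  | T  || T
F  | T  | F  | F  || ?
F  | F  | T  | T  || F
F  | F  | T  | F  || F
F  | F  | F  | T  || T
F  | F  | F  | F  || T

T, F, T

Row p1=T, p2=F, p3=T, p4=T: not not (p1 xor ((p3 and p2) or p4)) = F, not not (p3 xor p4) = F, so the formula = T.
Row p1=T, p2=F, p3=F, p4=T: not not (p1 xor ((p3 and p2) or p4)) = F, not not (p3 xor p4) = T, so the formula = F.
Row p1=F, p2=T, p3=F, p4=F: not not (p1 xor ((p3 and p2) or p4)) = F, not not (p3 xor p4) = F, so the formula = T.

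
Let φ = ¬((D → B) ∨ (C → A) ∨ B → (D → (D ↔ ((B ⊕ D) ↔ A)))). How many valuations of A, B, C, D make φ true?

A | B | C | D | φ
- | - | - | - | -
F | F | F | F | F
F | F | F | T | T
F | F | T | F | F
F | F | T | T | F
F | T | F | F | F
F | T | F | T | F
F | T | T | F | F
F | T | T | T | F
T | F | F | F | F
T | F | F | T | F
T | F | T | F | F
T | F | T | T | F
T | T | F | F | F
T | T | F | T | T
T | T | T | F | F
T | T | T | T | T
The formula is true on 3 of the 16 rows.

3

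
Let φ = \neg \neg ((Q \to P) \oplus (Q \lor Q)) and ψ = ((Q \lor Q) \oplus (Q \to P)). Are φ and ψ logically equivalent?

equivalent

P | Q || φ | ψ
T | T || F | F
T | F || T | T
F | T || T | T
F | F || T | T
The columns for φ and ψ agree on every row, so they are logically equivalent.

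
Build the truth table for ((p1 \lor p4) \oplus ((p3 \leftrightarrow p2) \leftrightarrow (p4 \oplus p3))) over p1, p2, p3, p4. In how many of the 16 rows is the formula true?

p1 | p2 | p3 | p4 | (p1 \lor p4) | (p3 \leftrightarrow p2) | (p4 \oplus p3) | φ
-- | -- | -- | -- | ------------ | ----------------------- | -------------- | -
T  | T  | T  | T  |      T       |            T            |       F        | T
T  | T  | T  | F  |      T       |            T            |       T        | F
T  | T  | F  | T  |      T       |            F            |       T        | T
T  | T  | F  | F  |      T       |            F            |       F        | F
T  | F  | T  | T  |      T       |            F            |       F        | F
T  | F  | T  | F  |      T       |            F            |       T        | T
T  | F  | F  | T  |      T       |            T            |       T        | F
T  | F  | F  | F  |      T       |            T            |       F        | T
F  | T  | T  | T  |      T       |            T            |       F        | T
F  | T  | T  | F  |      F       |            T            |       T        | T
F  | T  | F  | T  |      T       |            F            |       T        | T
F  | T  | F  | F  |      F       |            F            |       F        | T
F  | F  | T  | T  |      T       |            F            |       F        | F
F  | F  | T  | F  |      F       |            F            |       T        | F
F  | F  | F  | T  |      T       |            T            |       T        | F
F  | F  | F  | F  |      F       |            T            |       F        | F
The formula is true on 8 of the 16 rows.

8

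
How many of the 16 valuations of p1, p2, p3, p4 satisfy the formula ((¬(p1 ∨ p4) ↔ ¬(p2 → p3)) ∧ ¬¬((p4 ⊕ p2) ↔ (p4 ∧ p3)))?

4

  p1  |   p2  |   p3  |   p4  ||   φ  
 True |  True |  True |  True || False
 True |  True |  True | False || False
 True |  True | False |  True || False
 True |  True | False | False || False
 True | False |  True |  True ||  True
 True | False |  True | False ||  True
 True | False | False |  True || False
 True | False | False | False ||  True
False |  True |  True |  True || False
False |  True |  True | False || False
False |  True | False |  True || False
False |  True | False | False || False
False | False |  True |  True ||  True
False | False |  True | False || False
False | False | False |  True || False
False | False | False | False || False
The formula is true on 4 of the 16 rows.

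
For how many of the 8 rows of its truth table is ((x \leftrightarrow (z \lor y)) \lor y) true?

x  y  z  |  φ
T  T  T  |  T
T  T  F  |  T
T  F  T  |  T
T  F  F  |  F
F  T  T  |  T
F  T  F  |  T
F  F  T  |  F
F  F  F  |  T
The formula is true on 6 of the 8 rows.

6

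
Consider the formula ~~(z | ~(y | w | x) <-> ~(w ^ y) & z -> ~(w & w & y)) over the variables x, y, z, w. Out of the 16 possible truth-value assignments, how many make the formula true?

7

x  y  z  w     (y | w | x)  ~(y | w | x)  (z | ~(y | w | x))  (w ^ y)  ~(w ^ y)  (~(w ^ y) & z)  (w & w)  ((w & w) & y)  ~((w & w) & y)  φ
0  0  0  0          0            1                1              0        1            0            0           0              1         1
0  0  0  1          1            0                0              1        0            0            1           0              1         0
0  0  1  0          0            1                1              0        1            1            0           0              1         1
0  0  1  1          1            0                1              1        0            0            1           0              1         1
0  1  0  0          1            0                0              1        0            0            0           0              1         0
0  1  0  1          1            0                0              0        1            0            1           1              0         0
0  1  1  0          1            0                1              1        0            0            0           0              1         1
0  1  1  1          1            0                1              0        1            1            1           1              0         0
1  0  0  0          1            0                0              0        1            0            0           0              1         0
1  0  0  1          1            0                0              1        0            0            1           0              1         0
1  0  1  0          1            0                1              0        1            1            0           0              1         1
1  0  1  1          1            0                1              1        0            0            1           0              1         1
1  1  0  0          1            0                0              1        0            0            0           0              1         0
1  1  0  1          1            0                0              0        1            0            1           1              0         0
1  1  1  0          1            0                1              1        0            0            0           0              1         1
1  1  1  1          1            0                1              0        1            1            1           1              0         0
The formula is true on 7 of the 16 rows.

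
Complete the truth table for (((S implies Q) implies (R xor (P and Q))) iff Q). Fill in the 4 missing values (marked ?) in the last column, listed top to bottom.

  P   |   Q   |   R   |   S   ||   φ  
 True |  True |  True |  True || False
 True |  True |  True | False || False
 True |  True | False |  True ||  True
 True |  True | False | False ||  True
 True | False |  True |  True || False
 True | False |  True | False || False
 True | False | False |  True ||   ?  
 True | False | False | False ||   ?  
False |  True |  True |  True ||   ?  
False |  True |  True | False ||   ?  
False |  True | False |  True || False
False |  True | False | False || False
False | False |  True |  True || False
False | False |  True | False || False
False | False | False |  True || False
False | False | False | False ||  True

False, True, True, True

Row P=True, Q=False, R=False, S=True: ((S implies Q) implies (R xor (P and Q))) = True, so the formula = False.
Row P=True, Q=False, R=False, S=False: ((S implies Q) implies (R xor (P and Q))) = False, so the formula = True.
Row P=False, Q=True, R=True, S=True: ((S implies Q) implies (R xor (P and Q))) = True, so the formula = True.
Row P=False, Q=True, R=True, S=False: ((S implies Q) implies (R xor (P and Q))) = True, so the formula = True.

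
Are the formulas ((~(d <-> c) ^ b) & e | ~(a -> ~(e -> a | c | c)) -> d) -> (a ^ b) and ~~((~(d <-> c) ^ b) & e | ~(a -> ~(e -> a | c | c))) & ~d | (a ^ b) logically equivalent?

a | b | c | d | e || φ | ψ
T | T | T | T | T || F | F
T | T | T | T | F || F | F
T | T | T | F | T || T | T
T | T | T | F | F || T | T
T | T | F | T | T || F | F
T | T | F | T | F || F | F
T | T | F | F | T || T | T
T | T | F | F | F || T | T
T | F | T | T | T || T | T
T | F | T | T | F || T | T
T | F | T | F | T || T | T
T | F | T | F | F || T | T
T | F | F | T | T || T | T
T | F | F | T | F || T | T
T | F | F | F | T || T | T
T | F | F | F | F || T | T
F | T | T | T | T || T | T
F | T | T | T | F || T | T
F | T | T | F | T || T | T
F | T | T | F | F || T | T
F | T | F | T | T || T | T
F | T | F | T | F || T | T
F | T | F | F | T || T | T
F | T | F | F | F || T | T
F | F | T | T | T || F | F
F | F | T | T | F || F | F
F | F | T | F | T || T | T
F | F | T | F | F || F | F
F | F | F | T | T || F | F
F | F | F | T | F || F | F
F | F | F | F | T || F | F
F | F | F | F | F || F | F
The columns for φ and ψ agree on every row, so they are logically equivalent.

equivalent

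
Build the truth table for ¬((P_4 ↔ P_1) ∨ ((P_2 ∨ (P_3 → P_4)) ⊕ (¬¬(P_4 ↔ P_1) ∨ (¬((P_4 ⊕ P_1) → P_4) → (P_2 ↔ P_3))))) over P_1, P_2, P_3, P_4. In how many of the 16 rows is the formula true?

7

P_1  P_2  P_3  P_4  |  (P_4 ↔ P_1)  (P_3 → P_4)  (P_2 ∨ (P_3 → P_4))  ¬(P_4 ↔ P_1)  ¬¬(P_4 ↔ P_1)  (P_4 ⊕ P_1)  ((P_4 ⊕ P_1) → P_4)  ¬((P_4 ⊕ P_1) → P_4)  (P_2 ↔ P_3)  φ
 F    F    F    F   |       T            T                T                F              T             F                T                    F                 T       F
 F    F    F    T   |       F            T                T                T              F             T                T                    F                 T       T
 F    F    T    F   |       T            F                F                F              T             F                T                    F                 F       F
 F    F    T    T   |       F            T                T                T              F             T                T                    F                 F       T
 F    T    F    F   |       T            T                T                F              T             F                T                    F                 F       F
 F    T    F    T   |       F            T                T                T              F             T                T                    F                 F       T
 F    T    T    F   |       T            F                T                F              T             F                T                    F                 T       F
 F    T    T    T   |       F            T                T                T              F             T                T                    F                 T       T
 T    F    F    F   |       F            T                T                T              F             T                F                    T                 T       T
 T    F    F    T   |       T            T                T                F              T             F                T                    F                 T       F
 T    F    T    F   |       F            F                F                T              F             T                F                    T                 F       T
 T    F    T    T   |       T            T                T                F              T             F                T                    F                 F       F
 T    T    F    F   |       F            T                T                T              F             T                F                    T                 F       F
 T    T    F    T   |       T            T                T                F              T             F                T                    F                 F       F
 T    T    T    F   |       F            F                T                T              F             T                F                    T                 T       T
 T    T    T    T   |       T            T                T                F              T             F                T                    F                 T       F
The formula is true on 7 of the 16 rows.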